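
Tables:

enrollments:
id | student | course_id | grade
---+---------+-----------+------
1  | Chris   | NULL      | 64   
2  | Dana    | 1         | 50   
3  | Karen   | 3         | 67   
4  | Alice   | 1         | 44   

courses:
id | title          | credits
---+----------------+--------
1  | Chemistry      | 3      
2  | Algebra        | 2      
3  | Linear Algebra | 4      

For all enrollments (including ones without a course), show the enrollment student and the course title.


LEFT JOIN keeps every row from enrollments (the left table); where course_id has no match in courses, the course columns become NULL. Walk through each enrollment:
  - enrollment 1 (Chris): course_id=NULL, no match -> kept with NULL
  - enrollment 2 (Dana): course_id=1 -> matches Chemistry
  - enrollment 3 (Karen): course_id=3 -> matches Linear Algebra
  - enrollment 4 (Alice): course_id=1 -> matches Chemistry
All 4 rows appear; 1 has NULL course.

SQL:
SELECT a.student, b.title AS course
FROM enrollments a
LEFT JOIN courses b ON a.course_id = b.id

Result:
student | course        
--------+---------------
Chris   | NULL          
Dana    | Chemistry     
Karen   | Linear Algebra
Alice   | Chemistry     


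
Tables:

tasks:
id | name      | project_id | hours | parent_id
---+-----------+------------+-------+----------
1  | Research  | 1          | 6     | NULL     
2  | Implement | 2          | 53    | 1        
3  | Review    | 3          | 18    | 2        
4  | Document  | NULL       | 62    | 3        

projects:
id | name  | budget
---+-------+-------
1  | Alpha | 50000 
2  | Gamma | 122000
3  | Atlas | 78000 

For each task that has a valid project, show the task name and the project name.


INNER JOIN keeps only tasks rows whose project_id matches an id in projects. Walk through each task:
  - task 1 (Research): project_id=1 -> matches Alpha
  - task 2 (Implement): project_id=2 -> matches Gamma
  - task 3 (Review): project_id=3 -> matches Atlas
  - task 4 (Document): project_id=NULL, no match -> dropped
So 1 of 4 rows is dropped.

SQL:
SELECT a.name, b.name AS project
FROM tasks a
INNER JOIN projects b ON a.project_id = b.id

Result:
name      | project
----------+--------
Research  | Alpha  
Implement | Gamma  
Review    | Atlas  


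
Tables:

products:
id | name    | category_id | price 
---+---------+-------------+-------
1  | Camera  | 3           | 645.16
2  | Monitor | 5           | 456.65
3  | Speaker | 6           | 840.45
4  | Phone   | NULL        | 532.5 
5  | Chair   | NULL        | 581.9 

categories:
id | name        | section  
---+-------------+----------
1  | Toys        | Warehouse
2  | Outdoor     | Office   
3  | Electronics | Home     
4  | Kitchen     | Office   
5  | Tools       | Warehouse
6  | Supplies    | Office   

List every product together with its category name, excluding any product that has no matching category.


INNER JOIN keeps only products rows whose category_id matches an id in categories. Walk through each product:
  - product 1 (Camera): category_id=3 -> matches Electronics
  - product 2 (Monitor): category_id=5 -> matches Tools
  - product 3 (Speaker): category_id=6 -> matches Supplies
  - product 4 (Phone): category_id=NULL, no match -> dropped
  - product 5 (Chair): category_id=NULL, no match -> dropped
So 2 of 5 rows are dropped.

SQL:
SELECT a.name, b.name AS category
FROM products a
INNER JOIN categories b ON a.category_id = b.id

Result:
name    | category   
--------+------------
Camera  | Electronics
Monitor | Tools      
Speaker | Supplies   


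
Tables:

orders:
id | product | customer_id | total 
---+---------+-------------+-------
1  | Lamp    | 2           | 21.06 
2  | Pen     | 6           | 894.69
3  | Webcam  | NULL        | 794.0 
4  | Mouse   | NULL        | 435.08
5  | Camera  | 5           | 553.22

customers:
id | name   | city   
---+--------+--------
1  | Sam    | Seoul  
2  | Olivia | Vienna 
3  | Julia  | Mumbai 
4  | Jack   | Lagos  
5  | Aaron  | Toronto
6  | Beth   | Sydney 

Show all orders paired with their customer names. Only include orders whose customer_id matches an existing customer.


INNER JOIN keeps only orders rows whose customer_id matches an id in customers. Walk through each order:
  - order 1 (Lamp): customer_id=2 -> matches Olivia
  - order 2 (Pen): customer_id=6 -> matches Beth
  - order 3 (Webcam): customer_id=NULL, no match -> dropped
  - order 4 (Mouse): customer_id=NULL, no match -> dropped
  - order 5 (Camera): customer_id=5 -> matches Aaron
So 2 of 5 rows are dropped.

SQL:
SELECT a.product, b.name AS customer
FROM orders a
INNER JOIN customers b ON a.customer_id = b.id

Result:
product | customer
--------+---------
Lamp    | Olivia  
Pen     | Beth    
Camera  | Aaron   


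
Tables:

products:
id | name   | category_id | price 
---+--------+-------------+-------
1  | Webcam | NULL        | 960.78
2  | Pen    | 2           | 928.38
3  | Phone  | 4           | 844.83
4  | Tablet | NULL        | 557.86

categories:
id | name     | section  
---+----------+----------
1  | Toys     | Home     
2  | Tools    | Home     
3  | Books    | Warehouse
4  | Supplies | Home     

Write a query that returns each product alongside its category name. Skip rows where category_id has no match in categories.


INNER JOIN keeps only products rows whose category_id matches an id in categories. Walk through each product:
  - product 1 (Webcam): category_id=NULL, no match -> dropped
  - product 2 (Pen): category_id=2 -> matches Tools
  - product 3 (Phone): category_id=4 -> matches Supplies
  - product 4 (Tablet): category_id=NULL, no match -> dropped
So 2 of 4 rows are dropped.

SQL:
SELECT a.name, b.name AS category
FROM products a
INNER JOIN categories b ON a.category_id = b.id

Result:
name  | category
------+---------
Pen   | Tools   
Phone | Supplies


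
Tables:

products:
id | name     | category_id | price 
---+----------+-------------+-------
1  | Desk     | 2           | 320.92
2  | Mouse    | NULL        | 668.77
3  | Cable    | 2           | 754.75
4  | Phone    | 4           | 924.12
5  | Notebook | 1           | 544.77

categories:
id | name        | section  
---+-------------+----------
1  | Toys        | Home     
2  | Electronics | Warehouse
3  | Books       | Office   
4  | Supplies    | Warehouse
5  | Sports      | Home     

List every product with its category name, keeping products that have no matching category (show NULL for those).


LEFT JOIN keeps every row from products (the left table); where category_id has no match in categories, the category columns become NULL. Walk through each product:
  - product 1 (Desk): category_id=2 -> matches Electronics
  - product 2 (Mouse): category_id=NULL, no match -> kept with NULL
  - product 3 (Cable): category_id=2 -> matches Electronics
  - product 4 (Phone): category_id=4 -> matches Supplies
  - product 5 (Notebook): category_id=1 -> matches Toys
All 5 rows appear; 1 has NULL category.

SQL:
SELECT a.name, b.name AS category
FROM products a
LEFT JOIN categories b ON a.category_id = b.id

Result:
name     | category   
---------+------------
Desk     | Electronics
Mouse    | NULL       
Cable    | Electronics
Phone    | Supplies   
Notebook | Toys       


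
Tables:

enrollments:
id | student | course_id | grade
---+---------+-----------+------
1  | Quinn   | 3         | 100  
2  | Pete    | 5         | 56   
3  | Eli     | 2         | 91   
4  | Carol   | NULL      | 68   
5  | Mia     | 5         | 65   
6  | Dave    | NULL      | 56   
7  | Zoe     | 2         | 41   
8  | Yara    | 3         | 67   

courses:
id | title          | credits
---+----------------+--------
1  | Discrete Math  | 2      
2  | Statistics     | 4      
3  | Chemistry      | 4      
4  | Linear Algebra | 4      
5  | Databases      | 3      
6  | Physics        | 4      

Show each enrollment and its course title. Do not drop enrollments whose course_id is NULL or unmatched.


LEFT JOIN keeps every row from enrollments (the left table); where course_id has no match in courses, the course columns become NULL. Walk through each enrollment:
  - enrollment 1 (Quinn): course_id=3 -> matches Chemistry
  - enrollment 2 (Pete): course_id=5 -> matches Databases
  - enrollment 3 (Eli): course_id=2 -> matches Statistics
  - enrollment 4 (Carol): course_id=NULL, no match -> kept with NULL
  - enrollment 5 (Mia): course_id=5 -> matches Databases
  - enrollment 6 (Dave): course_id=NULL, no match -> kept with NULL
  - enrollment 7 (Zoe): course_id=2 -> matches Statistics
  - enrollment 8 (Yara): course_id=3 -> matches Chemistry
All 8 rows appear; 2 have NULL course.

SQL:
SELECT a.student, b.title AS course
FROM enrollments a
LEFT JOIN courses b ON a.course_id = b.id

Result:
student | course    
--------+-----------
Quinn   | Chemistry 
Pete    | Databases 
Eli     | Statistics
Carol   | NULL      
Mia     | Databases 
Dave    | NULL      
Zoe     | Statistics
Yara    | Chemistry 


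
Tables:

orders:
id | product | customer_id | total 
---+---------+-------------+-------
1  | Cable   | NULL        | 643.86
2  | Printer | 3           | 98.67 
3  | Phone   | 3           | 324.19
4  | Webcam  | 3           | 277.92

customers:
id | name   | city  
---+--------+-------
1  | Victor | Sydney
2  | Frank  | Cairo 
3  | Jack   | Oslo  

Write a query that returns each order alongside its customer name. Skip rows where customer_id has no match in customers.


INNER JOIN keeps only orders rows whose customer_id matches an id in customers. Walk through each order:
  - order 1 (Cable): customer_id=NULL, no match -> dropped
  - order 2 (Printer): customer_id=3 -> matches Jack
  - order 3 (Phone): customer_id=3 -> matches Jack
  - order 4 (Webcam): customer_id=3 -> matches Jack
So 1 of 4 rows is dropped.

SQL:
SELECT a.product, b.name AS customer
FROM orders a
INNER JOIN customers b ON a.customer_id = b.id

Result:
product | customer
--------+---------
Printer | Jack    
Phone   | Jack    
Webcam  | Jack    


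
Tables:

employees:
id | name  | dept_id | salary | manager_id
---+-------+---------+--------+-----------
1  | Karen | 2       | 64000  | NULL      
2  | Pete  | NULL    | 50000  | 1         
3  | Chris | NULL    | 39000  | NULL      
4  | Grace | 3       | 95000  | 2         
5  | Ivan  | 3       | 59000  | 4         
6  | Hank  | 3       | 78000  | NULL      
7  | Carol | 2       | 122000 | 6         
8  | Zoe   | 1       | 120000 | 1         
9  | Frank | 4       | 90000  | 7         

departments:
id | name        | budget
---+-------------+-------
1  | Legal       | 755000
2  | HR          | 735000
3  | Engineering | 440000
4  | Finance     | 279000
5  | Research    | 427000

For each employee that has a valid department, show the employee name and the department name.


INNER JOIN keeps only employees rows whose dept_id matches an id in departments. Walk through each employee:
  - employee 1 (Karen): dept_id=2 -> matches HR
  - employee 2 (Pete): dept_id=NULL, no match -> dropped
  - employee 3 (Chris): dept_id=NULL, no match -> dropped
  - employee 4 (Grace): dept_id=3 -> matches Engineering
  - employee 5 (Ivan): dept_id=3 -> matches Engineering
  - employee 6 (Hank): dept_id=3 -> matches Engineering
  - employee 7 (Carol): dept_id=2 -> matches HR
  - employee 8 (Zoe): dept_id=1 -> matches Legal
  - employee 9 (Frank): dept_id=4 -> matches Finance
So 2 of 9 rows are dropped.

SQL:
SELECT a.name, b.name AS department
FROM employees a
INNER JOIN departments b ON a.dept_id = b.id

Result:
name  | department 
------+------------
Karen | HR         
Grace | Engineering
Ivan  | Engineering
Hank  | Engineering
Carol | HR         
Zoe   | Legal      
Frank | Finance    


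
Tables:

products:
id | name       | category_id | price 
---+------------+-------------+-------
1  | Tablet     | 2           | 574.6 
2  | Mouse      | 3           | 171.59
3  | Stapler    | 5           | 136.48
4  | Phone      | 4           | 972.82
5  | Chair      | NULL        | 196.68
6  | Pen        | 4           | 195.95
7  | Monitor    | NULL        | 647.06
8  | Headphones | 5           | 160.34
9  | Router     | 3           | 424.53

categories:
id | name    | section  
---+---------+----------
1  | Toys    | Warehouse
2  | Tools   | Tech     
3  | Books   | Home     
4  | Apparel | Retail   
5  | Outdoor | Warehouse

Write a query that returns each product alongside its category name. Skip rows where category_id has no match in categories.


INNER JOIN keeps only products rows whose category_id matches an id in categories. Walk through each product:
  - product 1 (Tablet): category_id=2 -> matches Tools
  - product 2 (Mouse): category_id=3 -> matches Books
  - product 3 (Stapler): category_id=5 -> matches Outdoor
  - product 4 (Phone): category_id=4 -> matches Apparel
  - product 5 (Chair): category_id=NULL, no match -> dropped
  - product 6 (Pen): category_id=4 -> matches Apparel
  - product 7 (Monitor): category_id=NULL, no match -> dropped
  - product 8 (Headphones): category_id=5 -> matches Outdoor
  - product 9 (Router): category_id=3 -> matches Books
So 2 of 9 rows are dropped.

SQL:
SELECT a.name, b.name AS category
FROM products a
INNER JOIN categories b ON a.category_id = b.id

Result:
name       | category
-----------+---------
Tablet     | Tools   
Mouse      | Books   
Stapler    | Outdoor 
Phone      | Apparel 
Pen        | Apparel 
Headphones | Outdoor 
Router     | Books   


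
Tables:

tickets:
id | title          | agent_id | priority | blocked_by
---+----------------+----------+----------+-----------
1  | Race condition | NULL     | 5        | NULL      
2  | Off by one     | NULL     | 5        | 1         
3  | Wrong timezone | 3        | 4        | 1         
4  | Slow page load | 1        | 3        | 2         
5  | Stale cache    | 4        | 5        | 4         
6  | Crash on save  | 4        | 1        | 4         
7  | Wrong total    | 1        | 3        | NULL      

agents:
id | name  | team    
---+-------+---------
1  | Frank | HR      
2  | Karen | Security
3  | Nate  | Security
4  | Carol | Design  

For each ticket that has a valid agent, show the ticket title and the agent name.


INNER JOIN keeps only tickets rows whose agent_id matches an id in agents. Walk through each ticket:
  - ticket 1 (Race condition): agent_id=NULL, no match -> dropped
  - ticket 2 (Off by one): agent_id=NULL, no match -> dropped
  - ticket 3 (Wrong timezone): agent_id=3 -> matches Nate
  - ticket 4 (Slow page load): agent_id=1 -> matches Frank
  - ticket 5 (Stale cache): agent_id=4 -> matches Carol
  - ticket 6 (Crash on save): agent_id=4 -> matches Carol
  - ticket 7 (Wrong total): agent_id=1 -> matches Frank
So 2 of 7 rows are dropped.

SQL:
SELECT a.title, b.name AS agent
FROM tickets a
INNER JOIN agents b ON a.agent_id = b.id

Result:
title          | agent
---------------+------
Wrong timezone | Nate 
Slow page load | Frank
Stale cache    | Carol
Crash on save  | Carol
Wrong total    | Frank


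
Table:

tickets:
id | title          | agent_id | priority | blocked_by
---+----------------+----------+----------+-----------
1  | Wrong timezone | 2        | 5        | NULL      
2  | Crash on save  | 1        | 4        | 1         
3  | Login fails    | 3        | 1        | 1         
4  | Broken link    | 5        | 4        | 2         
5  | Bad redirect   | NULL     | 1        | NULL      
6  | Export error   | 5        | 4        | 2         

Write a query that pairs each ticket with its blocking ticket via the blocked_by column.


This is a self-join: tickets is joined to a second copy of itself, matching each row's blocked_by to another row's id. Use LEFT JOIN so rows with blocked_by=NULL are kept.
  - ticket 1 (Wrong timezone): blocked_by=NULL -> NULL
  - ticket 2 (Crash on save): blocked_by=1 -> Wrong timezone
  - ticket 3 (Login fails): blocked_by=1 -> Wrong timezone
  - ticket 4 (Broken link): blocked_by=2 -> Crash on save
  - ticket 5 (Bad redirect): blocked_by=NULL -> NULL
  - ticket 6 (Export error): blocked_by=2 -> Crash on save

SQL:
SELECT a.title AS item, b.title AS blocked_by
FROM tickets a
LEFT JOIN tickets b ON a.blocked_by = b.id

Result:
item           | blocked_by    
---------------+---------------
Wrong timezone | NULL          
Crash on save  | Wrong timezone
Login fails    | Wrong timezone
Broken link    | Crash on save 
Bad redirect   | NULL          
Export error   | Crash on save 


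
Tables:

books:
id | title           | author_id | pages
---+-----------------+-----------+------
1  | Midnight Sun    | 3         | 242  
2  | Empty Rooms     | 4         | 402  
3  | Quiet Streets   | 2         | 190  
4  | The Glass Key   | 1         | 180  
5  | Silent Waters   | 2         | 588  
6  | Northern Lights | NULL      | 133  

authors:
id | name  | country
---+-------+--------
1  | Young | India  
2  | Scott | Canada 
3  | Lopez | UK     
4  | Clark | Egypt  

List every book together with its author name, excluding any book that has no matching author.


INNER JOIN keeps only books rows whose author_id matches an id in authors. Walk through each book:
  - book 1 (Midnight Sun): author_id=3 -> matches Lopez
  - book 2 (Empty Rooms): author_id=4 -> matches Clark
  - book 3 (Quiet Streets): author_id=2 -> matches Scott
  - book 4 (The Glass Key): author_id=1 -> matches Young
  - book 5 (Silent Waters): author_id=2 -> matches Scott
  - book 6 (Northern Lights): author_id=NULL, no match -> dropped
So 1 of 6 rows is dropped.

SQL:
SELECT a.title, b.name AS author
FROM books a
INNER JOIN authors b ON a.author_id = b.id

Result:
title         | author
--------------+-------
Midnight Sun  | Lopez 
Empty Rooms   | Clark 
Quiet Streets | Scott 
The Glass Key | Young 
Silent Waters | Scott 


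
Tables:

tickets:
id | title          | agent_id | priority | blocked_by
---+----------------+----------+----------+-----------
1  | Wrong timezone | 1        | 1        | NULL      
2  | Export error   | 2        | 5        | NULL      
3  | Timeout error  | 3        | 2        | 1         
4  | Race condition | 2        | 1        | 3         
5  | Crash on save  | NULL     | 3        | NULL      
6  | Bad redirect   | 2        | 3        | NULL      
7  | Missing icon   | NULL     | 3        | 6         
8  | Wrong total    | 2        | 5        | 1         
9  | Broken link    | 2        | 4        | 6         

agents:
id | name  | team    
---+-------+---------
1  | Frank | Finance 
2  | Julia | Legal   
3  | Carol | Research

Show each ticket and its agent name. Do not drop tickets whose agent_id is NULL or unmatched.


LEFT JOIN keeps every row from tickets (the left table); where agent_id has no match in agents, the agent columns become NULL. Walk through each ticket:
  - ticket 1 (Wrong timezone): agent_id=1 -> matches Frank
  - ticket 2 (Export error): agent_id=2 -> matches Julia
  - ticket 3 (Timeout error): agent_id=3 -> matches Carol
  - ticket 4 (Race condition): agent_id=2 -> matches Julia
  - ticket 5 (Crash on save): agent_id=NULL, no match -> kept with NULL
  - ticket 6 (Bad redirect): agent_id=2 -> matches Julia
  - ticket 7 (Missing icon): agent_id=NULL, no match -> kept with NULL
  - ticket 8 (Wrong total): agent_id=2 -> matches Julia
  - ticket 9 (Broken link): agent_id=2 -> matches Julia
All 9 rows appear; 2 have NULL agent.

SQL:
SELECT a.title, b.name AS agent
FROM tickets a
LEFT JOIN agents b ON a.agent_id = b.id

Result:
title          | agent
---------------+------
Wrong timezone | Frank
Export error   | Julia
Timeout error  | Carol
Race condition | Julia
Crash on save  | NULL 
Bad redirect   | Julia
Missing icon   | NULL 
Wrong total    | Julia
Broken link    | Julia


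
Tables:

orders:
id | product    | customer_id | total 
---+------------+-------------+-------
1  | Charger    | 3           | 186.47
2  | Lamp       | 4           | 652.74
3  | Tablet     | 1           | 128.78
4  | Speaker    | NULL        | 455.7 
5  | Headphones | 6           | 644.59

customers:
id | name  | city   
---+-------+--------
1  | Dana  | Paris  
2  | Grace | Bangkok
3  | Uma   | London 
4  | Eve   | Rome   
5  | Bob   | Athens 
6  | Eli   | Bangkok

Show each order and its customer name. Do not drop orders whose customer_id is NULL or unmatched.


LEFT JOIN keeps every row from orders (the left table); where customer_id has no match in customers, the customer columns become NULL. Walk through each order:
  - order 1 (Charger): customer_id=3 -> matches Uma
  - order 2 (Lamp): customer_id=4 -> matches Eve
  - order 3 (Tablet): customer_id=1 -> matches Dana
  - order 4 (Speaker): customer_id=NULL, no match -> kept with NULL
  - order 5 (Headphones): customer_id=6 -> matches Eli
All 5 rows appear; 1 has NULL customer.

SQL:
SELECT a.product, b.name AS customer
FROM orders a
LEFT JOIN customers b ON a.customer_id = b.id

Result:
product    | customer
-----------+---------
Charger    | Uma     
Lamp       | Eve     
Tablet     | Dana    
Speaker    | NULL    
Headphones | Eli     


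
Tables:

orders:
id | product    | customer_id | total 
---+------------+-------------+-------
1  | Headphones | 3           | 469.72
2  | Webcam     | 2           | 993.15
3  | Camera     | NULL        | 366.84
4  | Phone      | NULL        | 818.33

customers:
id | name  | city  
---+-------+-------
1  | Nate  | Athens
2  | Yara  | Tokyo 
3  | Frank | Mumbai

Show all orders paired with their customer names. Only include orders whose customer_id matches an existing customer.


INNER JOIN keeps only orders rows whose customer_id matches an id in customers. Walk through each order:
  - order 1 (Headphones): customer_id=3 -> matches Frank
  - order 2 (Webcam): customer_id=2 -> matches Yara
  - order 3 (Camera): customer_id=NULL, no match -> dropped
  - order 4 (Phone): customer_id=NULL, no match -> dropped
So 2 of 4 rows are dropped.

SQL:
SELECT a.product, b.name AS customer
FROM orders a
INNER JOIN customers b ON a.customer_id = b.id

Result:
product    | customer
-----------+---------
Headphones | Frank   
Webcam     | Yara    


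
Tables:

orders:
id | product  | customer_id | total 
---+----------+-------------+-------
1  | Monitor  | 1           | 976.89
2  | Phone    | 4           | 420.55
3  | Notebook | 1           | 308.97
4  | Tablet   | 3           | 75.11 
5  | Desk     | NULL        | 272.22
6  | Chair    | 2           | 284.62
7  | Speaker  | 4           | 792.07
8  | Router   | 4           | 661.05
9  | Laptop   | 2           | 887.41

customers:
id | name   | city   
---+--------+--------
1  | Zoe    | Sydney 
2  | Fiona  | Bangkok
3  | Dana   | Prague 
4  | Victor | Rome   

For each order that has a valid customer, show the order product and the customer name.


INNER JOIN keeps only orders rows whose customer_id matches an id in customers. Walk through each order:
  - order 1 (Monitor): customer_id=1 -> matches Zoe
  - order 2 (Phone): customer_id=4 -> matches Victor
  - order 3 (Notebook): customer_id=1 -> matches Zoe
  - order 4 (Tablet): customer_id=3 -> matches Dana
  - order 5 (Desk): customer_id=NULL, no match -> dropped
  - order 6 (Chair): customer_id=2 -> matches Fiona
  - order 7 (Speaker): customer_id=4 -> matches Victor
  - order 8 (Router): customer_id=4 -> matches Victor
  - order 9 (Laptop): customer_id=2 -> matches Fiona
So 1 of 9 rows is dropped.

SQL:
SELECT a.product, b.name AS customer
FROM orders a
INNER JOIN customers b ON a.customer_id = b.id

Result:
product  | customer
---------+---------
Monitor  | Zoe     
Phone    | Victor  
Notebook | Zoe     
Tablet   | Dana    
Chair    | Fiona   
Speaker  | Victor  
Router   | Victor  
Laptop   | Fiona   


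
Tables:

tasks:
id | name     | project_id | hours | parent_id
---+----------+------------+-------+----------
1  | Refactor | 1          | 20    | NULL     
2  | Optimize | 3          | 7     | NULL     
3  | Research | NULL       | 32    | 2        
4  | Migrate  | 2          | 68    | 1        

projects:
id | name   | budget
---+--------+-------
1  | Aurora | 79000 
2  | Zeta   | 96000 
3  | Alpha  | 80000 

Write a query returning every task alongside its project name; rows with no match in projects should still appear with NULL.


LEFT JOIN keeps every row from tasks (the left table); where project_id has no match in projects, the project columns become NULL. Walk through each task:
  - task 1 (Refactor): project_id=1 -> matches Aurora
  - task 2 (Optimize): project_id=3 -> matches Alpha
  - task 3 (Research): project_id=NULL, no match -> kept with NULL
  - task 4 (Migrate): project_id=2 -> matches Zeta
All 4 rows appear; 1 has NULL project.

SQL:
SELECT a.name, b.name AS project
FROM tasks a
LEFT JOIN projects b ON a.project_id = b.id

Result:
name     | project
---------+--------
Refactor | Aurora 
Optimize | Alpha  
Research | NULL   
Migrate  | Zeta   


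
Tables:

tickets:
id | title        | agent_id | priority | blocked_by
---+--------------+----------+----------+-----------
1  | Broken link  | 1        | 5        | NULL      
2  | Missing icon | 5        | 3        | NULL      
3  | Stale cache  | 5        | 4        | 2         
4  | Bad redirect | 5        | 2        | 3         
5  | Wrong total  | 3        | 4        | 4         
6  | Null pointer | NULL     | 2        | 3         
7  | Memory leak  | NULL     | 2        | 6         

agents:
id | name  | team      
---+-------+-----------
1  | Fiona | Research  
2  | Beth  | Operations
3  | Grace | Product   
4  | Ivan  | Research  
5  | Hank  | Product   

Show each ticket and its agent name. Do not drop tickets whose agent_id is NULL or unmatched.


LEFT JOIN keeps every row from tickets (the left table); where agent_id has no match in agents, the agent columns become NULL. Walk through each ticket:
  - ticket 1 (Broken link): agent_id=1 -> matches Fiona
  - ticket 2 (Missing icon): agent_id=5 -> matches Hank
  - ticket 3 (Stale cache): agent_id=5 -> matches Hank
  - ticket 4 (Bad redirect): agent_id=5 -> matches Hank
  - ticket 5 (Wrong total): agent_id=3 -> matches Grace
  - ticket 6 (Null pointer): agent_id=NULL, no match -> kept with NULL
  - ticket 7 (Memory leak): agent_id=NULL, no match -> kept with NULL
All 7 rows appear; 2 have NULL agent.

SQL:
SELECT a.title, b.name AS agent
FROM tickets a
LEFT JOIN agents b ON a.agent_id = b.id

Result:
title        | agent
-------------+------
Broken link  | Fiona
Missing icon | Hank 
Stale cache  | Hank 
Bad redirect | Hank 
Wrong total  | Grace
Null pointer | NULL 
Memory leak  | NULL 


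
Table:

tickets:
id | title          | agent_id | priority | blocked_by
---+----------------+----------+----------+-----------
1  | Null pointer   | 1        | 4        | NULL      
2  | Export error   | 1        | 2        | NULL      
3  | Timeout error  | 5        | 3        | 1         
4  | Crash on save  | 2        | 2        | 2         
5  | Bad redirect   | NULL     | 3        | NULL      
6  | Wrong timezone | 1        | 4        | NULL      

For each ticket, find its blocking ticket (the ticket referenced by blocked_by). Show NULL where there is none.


This is a self-join: tickets is joined to a second copy of itself, matching each row's blocked_by to another row's id. Use LEFT JOIN so rows with blocked_by=NULL are kept.
  - ticket 1 (Null pointer): blocked_by=NULL -> NULL
  - ticket 2 (Export error): blocked_by=NULL -> NULL
  - ticket 3 (Timeout error): blocked_by=1 -> Null pointer
  - ticket 4 (Crash on save): blocked_by=2 -> Export error
  - ticket 5 (Bad redirect): blocked_by=NULL -> NULL
  - ticket 6 (Wrong timezone): blocked_by=NULL -> NULL

SQL:
SELECT a.title AS item, b.title AS blocked_by
FROM tickets a
LEFT JOIN tickets b ON a.blocked_by = b.id

Result:
item           | blocked_by  
---------------+-------------
Null pointer   | NULL        
Export error   | NULL        
Timeout error  | Null pointer
Crash on save  | Export error
Bad redirect   | NULL        
Wrong timezone | NULL        


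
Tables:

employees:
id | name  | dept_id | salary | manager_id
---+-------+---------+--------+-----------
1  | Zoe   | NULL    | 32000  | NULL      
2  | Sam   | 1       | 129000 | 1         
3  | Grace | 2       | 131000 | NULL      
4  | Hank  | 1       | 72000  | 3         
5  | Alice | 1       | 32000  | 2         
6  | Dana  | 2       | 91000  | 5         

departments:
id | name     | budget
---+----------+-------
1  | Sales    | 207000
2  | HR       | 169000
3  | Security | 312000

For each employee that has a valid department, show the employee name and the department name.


INNER JOIN keeps only employees rows whose dept_id matches an id in departments. Walk through each employee:
  - employee 1 (Zoe): dept_id=NULL, no match -> dropped
  - employee 2 (Sam): dept_id=1 -> matches Sales
  - employee 3 (Grace): dept_id=2 -> matches HR
  - employee 4 (Hank): dept_id=1 -> matches Sales
  - employee 5 (Alice): dept_id=1 -> matches Sales
  - employee 6 (Dana): dept_id=2 -> matches HR
So 1 of 6 rows is dropped.

SQL:
SELECT a.name, b.name AS department
FROM employees a
INNER JOIN departments b ON a.dept_id = b.id

Result:
name  | department
------+-----------
Sam   | Sales     
Grace | HR        
Hank  | Sales     
Alice | Sales     
Dana  | HR        


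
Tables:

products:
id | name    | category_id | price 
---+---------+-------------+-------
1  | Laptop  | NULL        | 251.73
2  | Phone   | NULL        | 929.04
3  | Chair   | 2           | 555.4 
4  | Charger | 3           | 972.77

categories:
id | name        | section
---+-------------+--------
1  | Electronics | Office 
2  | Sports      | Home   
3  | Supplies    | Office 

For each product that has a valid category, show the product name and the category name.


INNER JOIN keeps only products rows whose category_id matches an id in categories. Walk through each product:
  - product 1 (Laptop): category_id=NULL, no match -> dropped
  - product 2 (Phone): category_id=NULL, no match -> dropped
  - product 3 (Chair): category_id=2 -> matches Sports
  - product 4 (Charger): category_id=3 -> matches Supplies
So 2 of 4 rows are dropped.

SQL:
SELECT a.name, b.name AS category
FROM products a
INNER JOIN categories b ON a.category_id = b.id

Result:
name    | category
--------+---------
Chair   | Sports  
Charger | Supplies


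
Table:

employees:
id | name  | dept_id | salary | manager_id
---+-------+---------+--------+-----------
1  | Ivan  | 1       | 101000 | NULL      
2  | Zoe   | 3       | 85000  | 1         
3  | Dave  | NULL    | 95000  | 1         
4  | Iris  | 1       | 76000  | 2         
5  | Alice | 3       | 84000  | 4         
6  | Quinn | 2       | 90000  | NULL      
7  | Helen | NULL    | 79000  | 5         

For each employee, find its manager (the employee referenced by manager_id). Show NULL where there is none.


This is a self-join: employees is joined to a second copy of itself, matching each row's manager_id to another row's id. Use LEFT JOIN so rows with manager_id=NULL are kept.
  - employee 1 (Ivan): manager_id=NULL -> NULL
  - employee 2 (Zoe): manager_id=1 -> Ivan
  - employee 3 (Dave): manager_id=1 -> Ivan
  - employee 4 (Iris): manager_id=2 -> Zoe
  - employee 5 (Alice): manager_id=4 -> Iris
  - employee 6 (Quinn): manager_id=NULL -> NULL
  - employee 7 (Helen): manager_id=5 -> Alice

SQL:
SELECT a.name AS item, b.name AS manager
FROM employees a
LEFT JOIN employees b ON a.manager_id = b.id

Result:
item  | manager
------+--------
Ivan  | NULL   
Zoe   | Ivan   
Dave  | Ivan   
Iris  | Zoe    
Alice | Iris   
Quinn | NULL   
Helen | Alice  


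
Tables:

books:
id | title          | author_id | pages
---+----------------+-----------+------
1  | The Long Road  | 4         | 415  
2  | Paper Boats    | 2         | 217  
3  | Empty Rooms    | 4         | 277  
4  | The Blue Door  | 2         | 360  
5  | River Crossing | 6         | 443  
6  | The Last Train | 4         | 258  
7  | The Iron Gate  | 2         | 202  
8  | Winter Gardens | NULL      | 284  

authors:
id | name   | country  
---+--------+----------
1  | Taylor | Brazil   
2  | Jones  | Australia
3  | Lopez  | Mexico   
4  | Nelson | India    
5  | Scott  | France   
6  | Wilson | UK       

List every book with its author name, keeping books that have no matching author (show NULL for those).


LEFT JOIN keeps every row from books (the left table); where author_id has no match in authors, the author columns become NULL. Walk through each book:
  - book 1 (The Long Road): author_id=4 -> matches Nelson
  - book 2 (Paper Boats): author_id=2 -> matches Jones
  - book 3 (Empty Rooms): author_id=4 -> matches Nelson
  - book 4 (The Blue Door): author_id=2 -> matches Jones
  - book 5 (River Crossing): author_id=6 -> matches Wilson
  - book 6 (The Last Train): author_id=4 -> matches Nelson
  - book 7 (The Iron Gate): author_id=2 -> matches Jones
  - book 8 (Winter Gardens): author_id=NULL, no match -> kept with NULL
All 8 rows appear; 1 has NULL author.

SQL:
SELECT a.title, b.name AS author
FROM books a
LEFT JOIN authors b ON a.author_id = b.id

Result:
title          | author
---------------+-------
The Long Road  | Nelson
Paper Boats    | Jones 
Empty Rooms    | Nelson
The Blue Door  | Jones 
River Crossing | Wilson
The Last Train | Nelson
The Iron Gate  | Jones 
Winter Gardens | NULL  


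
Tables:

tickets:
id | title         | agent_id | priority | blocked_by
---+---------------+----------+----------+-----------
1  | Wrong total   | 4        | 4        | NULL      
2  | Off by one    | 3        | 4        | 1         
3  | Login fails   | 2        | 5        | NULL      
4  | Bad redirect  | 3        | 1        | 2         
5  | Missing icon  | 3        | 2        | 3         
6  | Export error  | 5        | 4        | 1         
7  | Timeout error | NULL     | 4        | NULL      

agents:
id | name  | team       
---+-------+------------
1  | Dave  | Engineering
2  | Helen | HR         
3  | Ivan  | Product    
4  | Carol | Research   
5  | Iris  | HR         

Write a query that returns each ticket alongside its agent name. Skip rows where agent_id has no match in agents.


INNER JOIN keeps only tickets rows whose agent_id matches an id in agents. Walk through each ticket:
  - ticket 1 (Wrong total): agent_id=4 -> matches Carol
  - ticket 2 (Off by one): agent_id=3 -> matches Ivan
  - ticket 3 (Login fails): agent_id=2 -> matches Helen
  - ticket 4 (Bad redirect): agent_id=3 -> matches Ivan
  - ticket 5 (Missing icon): agent_id=3 -> matches Ivan
  - ticket 6 (Export error): agent_id=5 -> matches Iris
  - ticket 7 (Timeout error): agent_id=NULL, no match -> dropped
So 1 of 7 rows is dropped.

SQL:
SELECT a.title, b.name AS agent
FROM tickets a
INNER JOIN agents b ON a.agent_id = b.id

Result:
title        | agent
-------------+------
Wrong total  | Carol
Off by one   | Ivan 
Login fails  | Helen
Bad redirect | Ivan 
Missing icon | Ivan 
Export error | Iris 


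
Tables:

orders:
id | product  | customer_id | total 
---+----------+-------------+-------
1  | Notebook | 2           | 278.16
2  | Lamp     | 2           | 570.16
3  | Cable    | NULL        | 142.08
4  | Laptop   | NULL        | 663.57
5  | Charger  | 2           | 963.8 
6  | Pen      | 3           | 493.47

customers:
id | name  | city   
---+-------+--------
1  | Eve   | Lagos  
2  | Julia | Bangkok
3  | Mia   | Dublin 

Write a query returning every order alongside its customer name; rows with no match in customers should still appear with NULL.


LEFT JOIN keeps every row from orders (the left table); where customer_id has no match in customers, the customer columns become NULL. Walk through each order:
  - order 1 (Notebook): customer_id=2 -> matches Julia
  - order 2 (Lamp): customer_id=2 -> matches Julia
  - order 3 (Cable): customer_id=NULL, no match -> kept with NULL
  - order 4 (Laptop): customer_id=NULL, no match -> kept with NULL
  - order 5 (Charger): customer_id=2 -> matches Julia
  - order 6 (Pen): customer_id=3 -> matches Mia
All 6 rows appear; 2 have NULL customer.

SQL:
SELECT a.product, b.name AS customer
FROM orders a
LEFT JOIN customers b ON a.customer_id = b.id

Result:
product  | customer
---------+---------
Notebook | Julia   
Lamp     | Julia   
Cable    | NULL    
Laptop   | NULL    
Charger  | Julia   
Pen      | Mia     


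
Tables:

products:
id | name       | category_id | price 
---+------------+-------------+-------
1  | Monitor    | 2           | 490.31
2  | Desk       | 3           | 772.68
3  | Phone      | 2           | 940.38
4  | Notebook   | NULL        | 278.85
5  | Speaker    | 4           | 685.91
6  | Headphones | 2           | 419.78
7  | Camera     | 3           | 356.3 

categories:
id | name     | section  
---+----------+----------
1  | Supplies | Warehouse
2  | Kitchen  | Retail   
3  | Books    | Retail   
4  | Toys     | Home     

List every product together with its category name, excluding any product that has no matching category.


INNER JOIN keeps only products rows whose category_id matches an id in categories. Walk through each product:
  - product 1 (Monitor): category_id=2 -> matches Kitchen
  - product 2 (Desk): category_id=3 -> matches Books
  - product 3 (Phone): category_id=2 -> matches Kitchen
  - product 4 (Notebook): category_id=NULL, no match -> dropped
  - product 5 (Speaker): category_id=4 -> matches Toys
  - product 6 (Headphones): category_id=2 -> matches Kitchen
  - product 7 (Camera): category_id=3 -> matches Books
So 1 of 7 rows is dropped.

SQL:
SELECT a.name, b.name AS category
FROM products a
INNER JOIN categories b ON a.category_id = b.id

Result:
name       | category
-----------+---------
Monitor    | Kitchen 
Desk       | Books   
Phone      | Kitchen 
Speaker    | Toys    
Headphones | Kitchen 
Camera     | Books   


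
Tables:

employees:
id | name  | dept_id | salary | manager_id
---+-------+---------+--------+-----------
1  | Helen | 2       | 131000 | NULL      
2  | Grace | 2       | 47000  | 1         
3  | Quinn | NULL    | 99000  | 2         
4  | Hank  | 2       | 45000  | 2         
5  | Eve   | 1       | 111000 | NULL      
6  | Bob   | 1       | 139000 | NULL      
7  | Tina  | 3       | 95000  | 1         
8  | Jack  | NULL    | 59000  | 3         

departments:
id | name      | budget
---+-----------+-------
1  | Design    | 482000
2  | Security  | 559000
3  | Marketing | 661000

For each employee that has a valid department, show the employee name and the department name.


INNER JOIN keeps only employees rows whose dept_id matches an id in departments. Walk through each employee:
  - employee 1 (Helen): dept_id=2 -> matches Security
  - employee 2 (Grace): dept_id=2 -> matches Security
  - employee 3 (Quinn): dept_id=NULL, no match -> dropped
  - employee 4 (Hank): dept_id=2 -> matches Security
  - employee 5 (Eve): dept_id=1 -> matches Design
  - employee 6 (Bob): dept_id=1 -> matches Design
  - employee 7 (Tina): dept_id=3 -> matches Marketing
  - employee 8 (Jack): dept_id=NULL, no match -> dropped
So 2 of 8 rows are dropped.

SQL:
SELECT a.name, b.name AS department
FROM employees a
INNER JOIN departments b ON a.dept_id = b.id

Result:
name  | department
------+-----------
Helen | Security  
Grace | Security  
Hank  | Security  
Eve   | Design    
Bob   | Design    
Tina  | Marketing 


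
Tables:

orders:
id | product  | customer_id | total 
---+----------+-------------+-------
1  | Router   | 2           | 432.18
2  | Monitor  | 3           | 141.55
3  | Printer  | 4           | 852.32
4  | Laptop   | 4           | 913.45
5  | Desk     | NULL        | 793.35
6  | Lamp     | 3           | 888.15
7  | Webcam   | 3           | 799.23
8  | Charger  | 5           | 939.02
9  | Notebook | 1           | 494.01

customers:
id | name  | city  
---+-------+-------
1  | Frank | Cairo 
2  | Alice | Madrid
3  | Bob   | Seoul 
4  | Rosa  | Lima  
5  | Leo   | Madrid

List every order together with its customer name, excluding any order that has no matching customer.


INNER JOIN keeps only orders rows whose customer_id matches an id in customers. Walk through each order:
  - order 1 (Router): customer_id=2 -> matches Alice
  - order 2 (Monitor): customer_id=3 -> matches Bob
  - order 3 (Printer): customer_id=4 -> matches Rosa
  - order 4 (Laptop): customer_id=4 -> matches Rosa
  - order 5 (Desk): customer_id=NULL, no match -> dropped
  - order 6 (Lamp): customer_id=3 -> matches Bob
  - order 7 (Webcam): customer_id=3 -> matches Bob
  - order 8 (Charger): customer_id=5 -> matches Leo
  - order 9 (Notebook): customer_id=1 -> matches Frank
So 1 of 9 rows is dropped.

SQL:
SELECT a.product, b.name AS customer
FROM orders a
INNER JOIN customers b ON a.customer_id = b.id

Result:
product  | customer
---------+---------
Router   | Alice   
Monitor  | Bob     
Printer  | Rosa    
Laptop   | Rosa    
Lamp     | Bob     
Webcam   | Bob     
Charger  | Leo     
Notebook | Frank   
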